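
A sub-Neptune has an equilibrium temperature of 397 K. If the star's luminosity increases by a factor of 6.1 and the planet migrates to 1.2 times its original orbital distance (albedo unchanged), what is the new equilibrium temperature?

T_eq ∝ L^(1/4) · d^(−1/2).
T′ = 397 × 6.1^(1/4) / 1.2^(1/2) = 570 K.

T_eq ≈ 570 K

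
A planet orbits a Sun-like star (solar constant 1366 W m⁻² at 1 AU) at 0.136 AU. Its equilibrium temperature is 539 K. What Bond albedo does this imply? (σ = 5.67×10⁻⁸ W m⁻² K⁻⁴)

Flux at 0.136 AU: S = 1366/0.136² = 7.39×10⁴ W m⁻².
From T_eq⁴ = S(1−A)/(4σ): 1−A = 4σT_eq⁴/S.
1−A = 4 × 5.67×10⁻⁸ × (539)⁴ / 7.39×10⁴ = 0.259.

A ≈ 0.74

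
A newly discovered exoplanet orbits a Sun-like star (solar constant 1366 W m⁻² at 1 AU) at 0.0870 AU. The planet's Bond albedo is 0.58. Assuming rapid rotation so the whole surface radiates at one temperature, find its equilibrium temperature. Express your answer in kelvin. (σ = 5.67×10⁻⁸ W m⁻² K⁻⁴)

T_eq ≈ 760 K

Flux at 0.0870 AU: S = 1366/0.0870² = 1.80×10⁵ W m⁻².
Energy balance: absorbed = emitted ⇒ πR²·S(1−A) = 4πR²·σT_eq⁴, so T_eq⁴ = S(1−A)/(4σ).
T_eq = [1.80×10⁵ × 0.42 / (4 × 5.67×10⁻⁸)]^(1/4) = (3.34×10¹¹)^(1/4) = 760 K.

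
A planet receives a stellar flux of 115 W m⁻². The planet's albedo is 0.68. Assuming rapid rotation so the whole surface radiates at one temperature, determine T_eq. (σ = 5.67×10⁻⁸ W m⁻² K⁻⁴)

Energy balance: absorbed = emitted ⇒ πR²·S(1−A) = 4πR²·σT_eq⁴, so T_eq⁴ = S(1−A)/(4σ).
T_eq = [115 × 0.32 / (4 × 5.67×10⁻⁸)]^(1/4) = (1.62×10⁸)^(1/4) = 113 K.

T_eq ≈ 113 K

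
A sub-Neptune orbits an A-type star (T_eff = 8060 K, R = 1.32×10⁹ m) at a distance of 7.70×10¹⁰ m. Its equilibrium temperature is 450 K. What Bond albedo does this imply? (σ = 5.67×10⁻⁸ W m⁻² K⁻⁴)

A ≈ 0.87

L = 4πR_⋆²σT_⋆⁴ = 4π(1.32×10⁹)² × 5.67×10⁻⁸ × (8060)⁴ = 5.24×10²⁷ W.
S = L/(4πd²) = 7.03×10⁴ W m⁻².
From T_eq⁴ = S(1−A)/(4σ): 1−A = 4σT_eq⁴/S.
1−A = 4 × 5.67×10⁻⁸ × (450)⁴ / 7.03×10⁴ = 0.132.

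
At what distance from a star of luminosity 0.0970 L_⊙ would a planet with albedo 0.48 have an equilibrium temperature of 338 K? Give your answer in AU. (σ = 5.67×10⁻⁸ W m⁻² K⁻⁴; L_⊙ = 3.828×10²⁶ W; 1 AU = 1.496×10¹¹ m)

L = 0.0970 × 3.828×10²⁶ = 3.71×10²⁵ W.
From T_eq⁴ = L(1−A)/(16πσd²): d = √[L(1−A)/(16πσT_eq⁴)].
d = √[3.71×10²⁵ × 0.52 / (16π × 5.67×10⁻⁸ × (338)⁴)] = 2.28×10¹⁰ m = 0.152 AU.

d ≈ 0.152 AU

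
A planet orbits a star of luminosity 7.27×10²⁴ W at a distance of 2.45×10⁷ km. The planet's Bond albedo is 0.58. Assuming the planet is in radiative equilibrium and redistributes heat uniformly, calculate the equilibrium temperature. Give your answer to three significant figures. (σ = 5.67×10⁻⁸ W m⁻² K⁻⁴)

T_eq ≈ 206 K

d = 2.45×10⁷ km = 2.45×10¹⁰ m.
Flux: S = L/(4πd²) = 7.27×10²⁴/(4π×(2.45×10¹⁰)²) = 964 W m⁻².
Energy balance: absorbed = emitted ⇒ πR²·S(1−A) = 4πR²·σT_eq⁴, so T_eq⁴ = S(1−A)/(4σ).
T_eq = [964 × 0.42 / (4 × 5.67×10⁻⁸)]^(1/4) = (1.78×10⁹)^(1/4) = 206 K.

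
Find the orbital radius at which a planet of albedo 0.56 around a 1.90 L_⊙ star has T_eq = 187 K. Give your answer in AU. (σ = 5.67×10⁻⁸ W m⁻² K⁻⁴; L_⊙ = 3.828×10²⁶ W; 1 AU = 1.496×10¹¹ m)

d ≈ 2.03 AU

L = 1.90 × 3.828×10²⁶ = 7.27×10²⁶ W.
From T_eq⁴ = L(1−A)/(16πσd²): d = √[L(1−A)/(16πσT_eq⁴)].
d = √[7.27×10²⁶ × 0.44 / (16π × 5.67×10⁻⁸ × (187)⁴)] = 3.03×10¹¹ m = 2.03 AU.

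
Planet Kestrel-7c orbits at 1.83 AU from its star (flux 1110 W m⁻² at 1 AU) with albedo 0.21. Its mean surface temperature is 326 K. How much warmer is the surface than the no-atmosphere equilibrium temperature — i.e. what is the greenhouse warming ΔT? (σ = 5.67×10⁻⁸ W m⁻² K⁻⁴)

ΔT ≈ 141.7 K

S = 1110/1.83² = 331.5 W m⁻².
T_eq = [S(1−A)/(4σ)]^(1/4) = [331.5×0.79/(4×5.67×10⁻⁸)]^(1/4) = 184.3 K.
ΔT = T_surf − T_eq = 326 − 184.3.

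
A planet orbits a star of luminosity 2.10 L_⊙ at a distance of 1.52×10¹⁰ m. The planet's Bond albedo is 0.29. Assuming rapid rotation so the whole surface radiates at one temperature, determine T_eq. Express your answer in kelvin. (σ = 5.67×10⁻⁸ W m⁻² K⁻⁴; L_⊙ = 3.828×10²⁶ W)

L = 2.10 × 3.828×10²⁶ = 8.04×10²⁶ W.
Flux: S = L/(4πd²) = 8.04×10²⁶/(4π×(1.52×10¹⁰)²) = 2.77×10⁵ W m⁻².
Energy balance: absorbed = emitted ⇒ πR²·S(1−A) = 4πR²·σT_eq⁴, so T_eq⁴ = S(1−A)/(4σ).
T_eq = [2.77×10⁵ × 0.71 / (4 × 5.67×10⁻⁸)]^(1/4) = (8.67×10¹¹)^(1/4) = 965 K.

T_eq ≈ 965 K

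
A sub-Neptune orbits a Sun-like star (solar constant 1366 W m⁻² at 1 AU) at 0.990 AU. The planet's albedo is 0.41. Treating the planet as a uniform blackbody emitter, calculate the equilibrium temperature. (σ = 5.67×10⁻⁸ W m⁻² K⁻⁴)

T_eq ≈ 245 K

Flux at 0.990 AU: S = 1366/0.990² = 1390 W m⁻².
Energy balance: absorbed = emitted ⇒ πR²·S(1−A) = 4πR²·σT_eq⁴, so T_eq⁴ = S(1−A)/(4σ).
T_eq = [1390 × 0.59 / (4 × 5.67×10⁻⁸)]^(1/4) = (3.63×10⁹)^(1/4) = 245 K.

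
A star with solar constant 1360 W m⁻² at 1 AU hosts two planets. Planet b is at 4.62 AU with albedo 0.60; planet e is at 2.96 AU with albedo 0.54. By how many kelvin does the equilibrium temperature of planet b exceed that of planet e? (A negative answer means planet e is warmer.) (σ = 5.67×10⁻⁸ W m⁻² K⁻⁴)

T_eq = [S₀(1−A)/(4σd²)]^(1/4), so T ∝ (1−A)^(1/4) / √d.
T₁ = [1360×0.40/(4×5.67×10⁻⁸×4.62²)]^(1/4) = 102.96 K.
T₂ = [1360×0.46/(4×5.67×10⁻⁸×2.96²)]^(1/4) = 133.20 K.

ΔT ≈ -30.2 K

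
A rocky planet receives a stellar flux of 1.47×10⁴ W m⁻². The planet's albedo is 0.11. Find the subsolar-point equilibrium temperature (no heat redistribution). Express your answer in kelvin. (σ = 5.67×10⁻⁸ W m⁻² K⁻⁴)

T_ss ≈ 693 K

At the subsolar point the surface absorbs S(1−A) and emits σT⁴ per unit area — no factor of 4, since only the local patch is in balance.
T = [1.47×10⁴ × 0.89 / 5.67×10⁻⁸]^(1/4) = (2.31×10¹¹)^(1/4) = 693 K.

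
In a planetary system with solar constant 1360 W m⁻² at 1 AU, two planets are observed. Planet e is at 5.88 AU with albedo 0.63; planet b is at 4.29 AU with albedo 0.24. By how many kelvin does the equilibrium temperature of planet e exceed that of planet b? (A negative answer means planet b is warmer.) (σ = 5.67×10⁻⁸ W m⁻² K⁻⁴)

ΔT ≈ -35.9 K

T_eq = [S₀(1−A)/(4σd²)]^(1/4), so T ∝ (1−A)^(1/4) / √d.
T₁ = [1360×0.37/(4×5.67×10⁻⁸×5.88²)]^(1/4) = 89.50 K.
T₂ = [1360×0.76/(4×5.67×10⁻⁸×4.29²)]^(1/4) = 125.44 K.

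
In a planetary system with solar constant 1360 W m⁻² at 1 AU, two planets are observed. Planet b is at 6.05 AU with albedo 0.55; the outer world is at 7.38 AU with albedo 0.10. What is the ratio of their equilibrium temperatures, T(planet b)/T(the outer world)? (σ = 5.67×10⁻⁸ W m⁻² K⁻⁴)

T₁/T₂ ≈ 0.929

T_eq = [S₀(1−A)/(4σd²)]^(1/4), so T ∝ (1−A)^(1/4) / √d.
T₁ = [1360×0.45/(4×5.67×10⁻⁸×6.05²)]^(1/4) = 92.66 K.
T₂ = [1360×0.90/(4×5.67×10⁻⁸×7.38²)]^(1/4) = 99.77 K.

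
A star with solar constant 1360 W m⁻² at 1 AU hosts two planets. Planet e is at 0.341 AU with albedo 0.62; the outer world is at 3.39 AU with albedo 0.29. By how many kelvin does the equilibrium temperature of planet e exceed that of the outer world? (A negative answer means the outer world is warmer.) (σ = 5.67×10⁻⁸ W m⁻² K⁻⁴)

T_eq = [S₀(1−A)/(4σd²)]^(1/4), so T ∝ (1−A)^(1/4) / √d.
T₁ = [1360×0.38/(4×5.67×10⁻⁸×0.341²)]^(1/4) = 374.15 K.
T₂ = [1360×0.71/(4×5.67×10⁻⁸×3.39²)]^(1/4) = 138.74 K.

ΔT ≈ 235.4 K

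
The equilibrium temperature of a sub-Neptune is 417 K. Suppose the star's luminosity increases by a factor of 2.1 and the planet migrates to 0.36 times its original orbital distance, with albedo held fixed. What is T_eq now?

T_eq ∝ L^(1/4) · d^(−1/2).
T′ = 417 × 2.1^(1/4) / 0.36^(1/2) = 837 K.

T_eq ≈ 837 K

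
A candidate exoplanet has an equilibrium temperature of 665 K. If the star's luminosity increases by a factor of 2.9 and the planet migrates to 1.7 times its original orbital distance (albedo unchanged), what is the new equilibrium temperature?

T_eq ∝ L^(1/4) · d^(−1/2).
T′ = 665 × 2.9^(1/4) / 1.7^(1/2) = 666 K.

T_eq ≈ 666 K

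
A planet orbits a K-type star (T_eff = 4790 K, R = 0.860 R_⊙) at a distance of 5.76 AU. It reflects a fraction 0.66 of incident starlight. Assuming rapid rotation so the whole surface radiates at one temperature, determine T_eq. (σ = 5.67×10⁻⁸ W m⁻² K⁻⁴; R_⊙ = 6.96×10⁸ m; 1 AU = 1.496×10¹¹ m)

T_eq ≈ 68.2 K

R_⋆ = 0.860 × 6.96×10⁸ = 5.99×10⁸ m.
d = 5.76 AU = 8.62×10¹¹ m.
L = 4πR_⋆²σT_⋆⁴ = 4π(5.99×10⁸)² × 5.67×10⁻⁸ × (4790)⁴ = 1.34×10²⁶ W.
S = L/(4πd²) = 14.4 W m⁻².
Energy balance: absorbed = emitted ⇒ πR²·S(1−A) = 4πR²·σT_eq⁴, so T_eq⁴ = S(1−A)/(4σ).
T_eq = [14.4 × 0.34 / (4 × 5.67×10⁻⁸)]^(1/4) = (2.16×10⁷)^(1/4) = 68.2 K.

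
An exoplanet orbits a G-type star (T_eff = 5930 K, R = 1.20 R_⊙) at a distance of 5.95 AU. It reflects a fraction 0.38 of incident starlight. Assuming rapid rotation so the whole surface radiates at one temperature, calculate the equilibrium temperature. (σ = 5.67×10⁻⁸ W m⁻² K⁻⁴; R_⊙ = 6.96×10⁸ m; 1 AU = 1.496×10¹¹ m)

R_⋆ = 1.20 × 6.96×10⁸ = 8.35×10⁸ m.
d = 5.95 AU = 8.90×10¹¹ m.
L = 4πR_⋆²σT_⋆⁴ = 4π(8.35×10⁸)² × 5.67×10⁻⁸ × (5930)⁴ = 6.15×10²⁶ W.
S = L/(4πd²) = 61.7 W m⁻².
Energy balance: absorbed = emitted ⇒ πR²·S(1−A) = 4πR²·σT_eq⁴, so T_eq⁴ = S(1−A)/(4σ).
T_eq = [61.7 × 0.62 / (4 × 5.67×10⁻⁸)]^(1/4) = (1.69×10⁸)^(1/4) = 114 K.

T_eq ≈ 114 K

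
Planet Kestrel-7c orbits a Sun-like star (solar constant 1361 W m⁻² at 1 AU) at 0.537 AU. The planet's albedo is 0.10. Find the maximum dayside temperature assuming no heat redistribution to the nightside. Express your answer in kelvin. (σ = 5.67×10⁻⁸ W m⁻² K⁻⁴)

Flux at 0.537 AU: S = 1361/0.537² = 4720 W m⁻².
With no redistribution each surface element balances locally: S(1−A) = σT⁴.
T = [4720 × 0.90 / 5.67×10⁻⁸]^(1/4) = (7.49×10¹⁰)^(1/4) = 523 K.

T_ss ≈ 523 K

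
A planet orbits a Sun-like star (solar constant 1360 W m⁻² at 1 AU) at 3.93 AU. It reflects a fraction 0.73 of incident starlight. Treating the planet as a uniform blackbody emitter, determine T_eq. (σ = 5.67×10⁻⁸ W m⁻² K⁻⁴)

Flux at 3.93 AU: S = 1360/3.93² = 88.1 W m⁻².
Energy balance: absorbed = emitted ⇒ πR²·S(1−A) = 4πR²·σT_eq⁴, so T_eq⁴ = S(1−A)/(4σ).
T_eq = [88.1 × 0.27 / (4 × 5.67×10⁻⁸)]^(1/4) = (1.05×10⁸)^(1/4) = 101 K.

T_eq ≈ 101 K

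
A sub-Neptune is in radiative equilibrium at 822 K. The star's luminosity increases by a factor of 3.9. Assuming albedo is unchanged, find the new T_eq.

T_eq ∝ L^(1/4) · d^(−1/2).
T′ = 822 × 3.9^(1/4) = 1160 K.

T_eq ≈ 1160 K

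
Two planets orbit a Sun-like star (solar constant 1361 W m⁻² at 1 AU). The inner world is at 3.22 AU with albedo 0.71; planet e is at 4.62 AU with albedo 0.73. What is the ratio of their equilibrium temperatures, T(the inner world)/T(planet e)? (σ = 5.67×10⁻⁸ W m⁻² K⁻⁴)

T₁/T₂ ≈ 1.219

T_eq = [S₀(1−A)/(4σd²)]^(1/4), so T ∝ (1−A)^(1/4) / √d.
T₁ = [1361×0.29/(4×5.67×10⁻⁸×3.22²)]^(1/4) = 113.82 K.
T₂ = [1361×0.27/(4×5.67×10⁻⁸×4.62²)]^(1/4) = 93.34 K.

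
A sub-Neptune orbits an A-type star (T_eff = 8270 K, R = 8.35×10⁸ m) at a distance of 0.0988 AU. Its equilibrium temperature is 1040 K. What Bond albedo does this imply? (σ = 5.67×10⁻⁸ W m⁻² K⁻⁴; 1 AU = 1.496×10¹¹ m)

A ≈ 0.69

d = 0.0988 AU = 1.48×10¹⁰ m.
L = 4πR_⋆²σT_⋆⁴ = 4π(8.35×10⁸)² × 5.67×10⁻⁸ × (8270)⁴ = 2.32×10²⁷ W.
S = L/(4πd²) = 8.46×10⁵ W m⁻².
From T_eq⁴ = S(1−A)/(4σ): 1−A = 4σT_eq⁴/S.
1−A = 4 × 5.67×10⁻⁸ × (1040)⁴ / 8.46×10⁵ = 0.313.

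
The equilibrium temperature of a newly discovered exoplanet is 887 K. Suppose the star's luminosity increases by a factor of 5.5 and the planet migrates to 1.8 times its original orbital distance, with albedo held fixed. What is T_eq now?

T_eq ∝ L^(1/4) · d^(−1/2).
T′ = 887 × 5.5^(1/4) / 1.8^(1/2) = 1010 K.

T_eq ≈ 1010 K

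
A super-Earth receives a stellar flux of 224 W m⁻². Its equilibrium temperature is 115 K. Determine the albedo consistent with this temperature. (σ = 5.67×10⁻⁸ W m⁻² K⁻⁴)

From T_eq⁴ = S(1−A)/(4σ): 1−A = 4σT_eq⁴/S.
1−A = 4 × 5.67×10⁻⁸ × (115)⁴ / 224 = 0.177.

A ≈ 0.82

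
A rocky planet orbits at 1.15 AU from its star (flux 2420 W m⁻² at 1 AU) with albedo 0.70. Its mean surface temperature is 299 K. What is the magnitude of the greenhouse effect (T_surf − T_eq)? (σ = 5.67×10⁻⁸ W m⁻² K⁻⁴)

ΔT ≈ 77.2 K

S = 2420/1.15² = 1830 W m⁻².
T_eq = [S(1−A)/(4σ)]^(1/4) = [1830×0.30/(4×5.67×10⁻⁸)]^(1/4) = 221.8 K.
ΔT = T_surf − T_eq = 299 − 221.8.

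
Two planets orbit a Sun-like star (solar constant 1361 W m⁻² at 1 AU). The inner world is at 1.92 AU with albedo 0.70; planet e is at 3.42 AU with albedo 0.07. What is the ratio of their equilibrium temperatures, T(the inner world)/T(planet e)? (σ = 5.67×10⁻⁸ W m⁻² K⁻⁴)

T₁/T₂ ≈ 1.006

T_eq = [S₀(1−A)/(4σd²)]^(1/4), so T ∝ (1−A)^(1/4) / √d.
T₁ = [1361×0.30/(4×5.67×10⁻⁸×1.92²)]^(1/4) = 148.66 K.
T₂ = [1361×0.93/(4×5.67×10⁻⁸×3.42²)]^(1/4) = 147.80 K.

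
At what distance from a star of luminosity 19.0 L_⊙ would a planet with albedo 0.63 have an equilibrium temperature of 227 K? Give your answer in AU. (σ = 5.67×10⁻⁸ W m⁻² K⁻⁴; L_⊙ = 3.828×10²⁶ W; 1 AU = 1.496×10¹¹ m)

L = 19.0 × 3.828×10²⁶ = 7.27×10²⁷ W.
From T_eq⁴ = L(1−A)/(16πσd²): d = √[L(1−A)/(16πσT_eq⁴)].
d = √[7.27×10²⁷ × 0.37 / (16π × 5.67×10⁻⁸ × (227)⁴)] = 5.96×10¹¹ m = 3.99 AU.

d ≈ 3.99 AU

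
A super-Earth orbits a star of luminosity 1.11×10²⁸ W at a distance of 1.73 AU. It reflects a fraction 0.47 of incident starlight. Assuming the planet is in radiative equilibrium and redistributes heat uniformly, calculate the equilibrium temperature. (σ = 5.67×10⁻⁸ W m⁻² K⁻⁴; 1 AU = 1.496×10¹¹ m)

T_eq ≈ 419 K

d = 1.73 AU = 2.59×10¹¹ m.
Flux: S = L/(4πd²) = 1.11×10²⁸/(4π×(2.59×10¹¹)²) = 1.32×10⁴ W m⁻².
Energy balance: absorbed = emitted ⇒ πR²·S(1−A) = 4πR²·σT_eq⁴, so T_eq⁴ = S(1−A)/(4σ).
T_eq = [1.32×10⁴ × 0.53 / (4 × 5.67×10⁻⁸)]^(1/4) = (3.08×10¹⁰)^(1/4) = 419 K.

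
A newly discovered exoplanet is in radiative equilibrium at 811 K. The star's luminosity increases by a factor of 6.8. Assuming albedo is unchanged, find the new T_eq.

T_eq ∝ L^(1/4) · d^(−1/2).
T′ = 811 × 6.8^(1/4) = 1310 K.

T_eq ≈ 1310 K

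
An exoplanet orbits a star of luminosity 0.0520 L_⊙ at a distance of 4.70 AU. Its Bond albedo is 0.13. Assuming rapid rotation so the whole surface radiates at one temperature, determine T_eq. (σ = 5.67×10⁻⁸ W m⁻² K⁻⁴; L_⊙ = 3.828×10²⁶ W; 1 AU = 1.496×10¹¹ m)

d = 4.70 AU = 7.03×10¹¹ m.
L = 0.0520 × 3.828×10²⁶ = 1.99×10²⁵ W.
Flux: S = L/(4πd²) = 1.99×10²⁵/(4π×(7.03×10¹¹)²) = 3.20 W m⁻².
Energy balance: absorbed = emitted ⇒ πR²·S(1−A) = 4πR²·σT_eq⁴, so T_eq⁴ = S(1−A)/(4σ).
T_eq = [3.20 × 0.87 / (4 × 5.67×10⁻⁸)]^(1/4) = (1.23×10⁷)^(1/4) = 59.2 K.

T_eq ≈ 59.2 K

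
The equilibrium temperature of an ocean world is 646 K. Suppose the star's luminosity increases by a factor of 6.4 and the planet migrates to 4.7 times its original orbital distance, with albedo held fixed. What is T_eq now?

T_eq ≈ 474 K

T_eq ∝ L^(1/4) · d^(−1/2).
T′ = 646 × 6.4^(1/4) / 4.7^(1/2) = 474 K.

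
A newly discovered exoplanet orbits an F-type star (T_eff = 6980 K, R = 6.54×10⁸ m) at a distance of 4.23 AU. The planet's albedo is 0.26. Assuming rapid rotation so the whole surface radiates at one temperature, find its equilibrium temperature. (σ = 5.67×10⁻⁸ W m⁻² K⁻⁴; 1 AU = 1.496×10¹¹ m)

T_eq ≈ 147 K

d = 4.23 AU = 6.33×10¹¹ m.
L = 4πR_⋆²σT_⋆⁴ = 4π(6.54×10⁸)² × 5.67×10⁻⁸ × (6980)⁴ = 7.23×10²⁶ W.
S = L/(4πd²) = 144 W m⁻².
Energy balance: absorbed = emitted ⇒ πR²·S(1−A) = 4πR²·σT_eq⁴, so T_eq⁴ = S(1−A)/(4σ).
T_eq = [144 × 0.74 / (4 × 5.67×10⁻⁸)]^(1/4) = (4.69×10⁸)^(1/4) = 147 K.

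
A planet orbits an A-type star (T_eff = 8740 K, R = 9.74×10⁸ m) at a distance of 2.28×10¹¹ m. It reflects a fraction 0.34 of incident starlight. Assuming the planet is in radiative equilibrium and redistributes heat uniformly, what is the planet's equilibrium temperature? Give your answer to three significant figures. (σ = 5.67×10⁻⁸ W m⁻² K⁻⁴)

T_eq ≈ 364 K

L = 4πR_⋆²σT_⋆⁴ = 4π(9.74×10⁸)² × 5.67×10⁻⁸ × (8740)⁴ = 3.94×10²⁷ W.
S = L/(4πd²) = 6040 W m⁻².
Energy balance: absorbed = emitted ⇒ πR²·S(1−A) = 4πR²·σT_eq⁴, so T_eq⁴ = S(1−A)/(4σ).
T_eq = [6040 × 0.66 / (4 × 5.67×10⁻⁸)]^(1/4) = (1.76×10¹⁰)^(1/4) = 364 K.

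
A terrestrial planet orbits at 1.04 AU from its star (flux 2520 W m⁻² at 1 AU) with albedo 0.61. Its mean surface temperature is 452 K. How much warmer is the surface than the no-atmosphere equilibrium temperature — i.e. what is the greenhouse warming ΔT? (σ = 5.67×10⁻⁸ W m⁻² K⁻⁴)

ΔT ≈ 200.4 K

S = 2520/1.04² = 2330 W m⁻².
T_eq = [S(1−A)/(4σ)]^(1/4) = [2330×0.39/(4×5.67×10⁻⁸)]^(1/4) = 251.6 K.
ΔT = T_surf − T_eq = 452 − 251.6.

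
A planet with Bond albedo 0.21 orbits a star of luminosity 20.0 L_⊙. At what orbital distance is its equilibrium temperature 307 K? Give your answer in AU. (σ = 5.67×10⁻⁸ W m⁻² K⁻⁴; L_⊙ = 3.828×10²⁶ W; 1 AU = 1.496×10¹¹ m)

L = 20.0 × 3.828×10²⁶ = 7.66×10²⁷ W.
From T_eq⁴ = L(1−A)/(16πσd²): d = √[L(1−A)/(16πσT_eq⁴)].
d = √[7.66×10²⁷ × 0.79 / (16π × 5.67×10⁻⁸ × (307)⁴)] = 4.89×10¹¹ m = 3.27 AU.

d ≈ 3.27 AU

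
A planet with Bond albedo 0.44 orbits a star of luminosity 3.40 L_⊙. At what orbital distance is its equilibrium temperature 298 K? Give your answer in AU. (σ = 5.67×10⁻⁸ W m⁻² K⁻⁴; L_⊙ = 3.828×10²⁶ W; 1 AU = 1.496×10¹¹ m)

L = 3.40 × 3.828×10²⁶ = 1.30×10²⁷ W.
From T_eq⁴ = L(1−A)/(16πσd²): d = √[L(1−A)/(16πσT_eq⁴)].
d = √[1.30×10²⁷ × 0.56 / (16π × 5.67×10⁻⁸ × (298)⁴)] = 1.80×10¹¹ m = 1.20 AU.

d ≈ 1.20 AU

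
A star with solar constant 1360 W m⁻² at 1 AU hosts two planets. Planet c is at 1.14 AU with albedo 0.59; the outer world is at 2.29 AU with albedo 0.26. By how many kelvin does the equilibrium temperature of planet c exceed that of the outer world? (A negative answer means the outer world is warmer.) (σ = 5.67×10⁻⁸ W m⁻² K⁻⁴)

ΔT ≈ 38.0 K

T_eq = [S₀(1−A)/(4σd²)]^(1/4), so T ∝ (1−A)^(1/4) / √d.
T₁ = [1360×0.41/(4×5.67×10⁻⁸×1.14²)]^(1/4) = 208.55 K.
T₂ = [1360×0.74/(4×5.67×10⁻⁸×2.29²)]^(1/4) = 170.55 K.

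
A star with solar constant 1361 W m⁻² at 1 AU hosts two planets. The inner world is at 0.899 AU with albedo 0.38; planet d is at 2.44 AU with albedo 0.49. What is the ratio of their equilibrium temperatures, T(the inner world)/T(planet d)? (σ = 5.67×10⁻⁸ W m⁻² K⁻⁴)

T_eq = [S₀(1−A)/(4σd²)]^(1/4), so T ∝ (1−A)^(1/4) / √d.
T₁ = [1361×0.62/(4×5.67×10⁻⁸×0.899²)]^(1/4) = 260.48 K.
T₂ = [1361×0.51/(4×5.67×10⁻⁸×2.44²)]^(1/4) = 150.57 K.

T₁/T₂ ≈ 1.730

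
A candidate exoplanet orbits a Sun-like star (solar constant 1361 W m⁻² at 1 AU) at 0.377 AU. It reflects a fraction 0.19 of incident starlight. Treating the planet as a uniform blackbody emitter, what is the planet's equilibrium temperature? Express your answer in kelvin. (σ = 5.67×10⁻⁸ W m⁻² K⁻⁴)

Flux at 0.377 AU: S = 1361/0.377² = 9580 W m⁻².
Energy balance: absorbed = emitted ⇒ πR²·S(1−A) = 4πR²·σT_eq⁴, so T_eq⁴ = S(1−A)/(4σ).
T_eq = [9580 × 0.81 / (4 × 5.67×10⁻⁸)]^(1/4) = (3.42×10¹⁰)^(1/4) = 430 K.

T_eq ≈ 430 K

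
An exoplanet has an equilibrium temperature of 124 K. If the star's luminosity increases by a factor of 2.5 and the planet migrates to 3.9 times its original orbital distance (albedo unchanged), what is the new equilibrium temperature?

T_eq ∝ L^(1/4) · d^(−1/2).
T′ = 124 × 2.5^(1/4) / 3.9^(1/2) = 79.0 K.

T_eq ≈ 79.0 K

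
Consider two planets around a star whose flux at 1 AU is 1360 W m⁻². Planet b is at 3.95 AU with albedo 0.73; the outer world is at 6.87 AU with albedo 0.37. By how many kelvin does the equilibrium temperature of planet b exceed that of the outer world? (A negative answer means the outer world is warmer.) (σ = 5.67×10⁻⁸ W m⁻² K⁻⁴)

ΔT ≈ 6.3 K

T_eq = [S₀(1−A)/(4σd²)]^(1/4), so T ∝ (1−A)^(1/4) / √d.
T₁ = [1360×0.27/(4×5.67×10⁻⁸×3.95²)]^(1/4) = 100.93 K.
T₂ = [1360×0.63/(4×5.67×10⁻⁸×6.87²)]^(1/4) = 94.59 K.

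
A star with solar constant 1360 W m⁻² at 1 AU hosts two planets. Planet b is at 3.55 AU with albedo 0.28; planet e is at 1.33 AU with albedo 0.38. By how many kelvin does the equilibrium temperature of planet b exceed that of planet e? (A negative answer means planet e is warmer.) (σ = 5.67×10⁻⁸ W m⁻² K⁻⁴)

T_eq = [S₀(1−A)/(4σd²)]^(1/4), so T ∝ (1−A)^(1/4) / √d.
T₁ = [1360×0.72/(4×5.67×10⁻⁸×3.55²)]^(1/4) = 136.05 K.
T₂ = [1360×0.62/(4×5.67×10⁻⁸×1.33²)]^(1/4) = 214.11 K.

ΔT ≈ -78.1 K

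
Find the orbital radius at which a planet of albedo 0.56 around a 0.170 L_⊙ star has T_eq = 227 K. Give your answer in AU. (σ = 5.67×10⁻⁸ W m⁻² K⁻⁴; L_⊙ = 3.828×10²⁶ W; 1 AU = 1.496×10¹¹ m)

d ≈ 0.411 AU

L = 0.170 × 3.828×10²⁶ = 6.51×10²⁵ W.
From T_eq⁴ = L(1−A)/(16πσd²): d = √[L(1−A)/(16πσT_eq⁴)].
d = √[6.51×10²⁵ × 0.44 / (16π × 5.67×10⁻⁸ × (227)⁴)] = 6.15×10¹⁰ m = 0.411 AU.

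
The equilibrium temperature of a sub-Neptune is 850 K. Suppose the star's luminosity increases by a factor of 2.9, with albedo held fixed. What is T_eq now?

T_eq ∝ L^(1/4) · d^(−1/2).
T′ = 850 × 2.9^(1/4) = 1110 K.

T_eq ≈ 1110 K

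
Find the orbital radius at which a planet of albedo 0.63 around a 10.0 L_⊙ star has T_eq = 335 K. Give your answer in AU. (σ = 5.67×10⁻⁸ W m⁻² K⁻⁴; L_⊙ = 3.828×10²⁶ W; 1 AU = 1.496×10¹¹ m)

L = 10.0 × 3.828×10²⁶ = 3.83×10²⁷ W.
From T_eq⁴ = L(1−A)/(16πσd²): d = √[L(1−A)/(16πσT_eq⁴)].
d = √[3.83×10²⁷ × 0.37 / (16π × 5.67×10⁻⁸ × (335)⁴)] = 1.99×10¹¹ m = 1.33 AU.

d ≈ 1.33 AU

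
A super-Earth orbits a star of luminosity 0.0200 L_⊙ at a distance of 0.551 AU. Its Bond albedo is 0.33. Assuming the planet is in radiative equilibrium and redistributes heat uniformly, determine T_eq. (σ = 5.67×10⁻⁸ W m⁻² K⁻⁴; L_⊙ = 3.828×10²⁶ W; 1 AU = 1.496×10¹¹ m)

T_eq ≈ 128 K

d = 0.551 AU = 8.24×10¹⁰ m.
L = 0.0200 × 3.828×10²⁶ = 7.66×10²⁴ W.
Flux: S = L/(4πd²) = 7.66×10²⁴/(4π×(8.24×10¹⁰)²) = 89.7 W m⁻².
Energy balance: absorbed = emitted ⇒ πR²·S(1−A) = 4πR²·σT_eq⁴, so T_eq⁴ = S(1−A)/(4σ).
T_eq = [89.7 × 0.67 / (4 × 5.67×10⁻⁸)]^(1/4) = (2.65×10⁸)^(1/4) = 128 K.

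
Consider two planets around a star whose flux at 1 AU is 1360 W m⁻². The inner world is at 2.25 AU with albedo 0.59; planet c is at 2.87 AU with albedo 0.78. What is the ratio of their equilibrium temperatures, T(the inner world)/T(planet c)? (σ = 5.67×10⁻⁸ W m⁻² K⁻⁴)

T₁/T₂ ≈ 1.320

T_eq = [S₀(1−A)/(4σd²)]^(1/4), so T ∝ (1−A)^(1/4) / √d.
T₁ = [1360×0.41/(4×5.67×10⁻⁸×2.25²)]^(1/4) = 148.45 K.
T₂ = [1360×0.22/(4×5.67×10⁻⁸×2.87²)]^(1/4) = 112.50 K.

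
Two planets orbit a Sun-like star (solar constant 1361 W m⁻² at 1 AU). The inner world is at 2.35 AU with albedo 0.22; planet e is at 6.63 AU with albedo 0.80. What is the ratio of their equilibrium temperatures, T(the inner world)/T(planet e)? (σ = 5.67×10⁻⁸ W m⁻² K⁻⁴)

T₁/T₂ ≈ 2.360

T_eq = [S₀(1−A)/(4σd²)]^(1/4), so T ∝ (1−A)^(1/4) / √d.
T₁ = [1361×0.78/(4×5.67×10⁻⁸×2.35²)]^(1/4) = 170.63 K.
T₂ = [1361×0.20/(4×5.67×10⁻⁸×6.63²)]^(1/4) = 72.29 K.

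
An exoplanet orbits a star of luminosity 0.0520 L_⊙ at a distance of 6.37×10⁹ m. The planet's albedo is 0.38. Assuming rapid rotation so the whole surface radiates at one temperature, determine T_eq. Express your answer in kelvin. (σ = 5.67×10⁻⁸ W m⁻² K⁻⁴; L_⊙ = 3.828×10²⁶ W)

L = 0.0520 × 3.828×10²⁶ = 1.99×10²⁵ W.
Flux: S = L/(4πd²) = 1.99×10²⁵/(4π×(6.37×10⁹)²) = 3.90×10⁴ W m⁻².
Energy balance: absorbed = emitted ⇒ πR²·S(1−A) = 4πR²·σT_eq⁴, so T_eq⁴ = S(1−A)/(4σ).
T_eq = [3.90×10⁴ × 0.62 / (4 × 5.67×10⁻⁸)]^(1/4) = (1.07×10¹¹)^(1/4) = 572 K.

T_eq ≈ 572 K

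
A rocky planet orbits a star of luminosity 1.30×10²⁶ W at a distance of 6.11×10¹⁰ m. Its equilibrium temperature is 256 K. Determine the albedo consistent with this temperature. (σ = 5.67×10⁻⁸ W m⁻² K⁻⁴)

A ≈ 0.65

Flux: S = L/(4πd²) = 1.30×10²⁶/(4π×(6.11×10¹⁰)²) = 2770 W m⁻².
From T_eq⁴ = S(1−A)/(4σ): 1−A = 4σT_eq⁴/S.
1−A = 4 × 5.67×10⁻⁸ × (256)⁴ / 2770 = 0.352.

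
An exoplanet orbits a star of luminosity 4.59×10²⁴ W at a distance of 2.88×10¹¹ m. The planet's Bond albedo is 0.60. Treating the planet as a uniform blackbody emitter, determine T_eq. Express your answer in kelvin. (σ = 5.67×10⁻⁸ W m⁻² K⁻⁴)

T_eq ≈ 52.8 K

Flux: S = L/(4πd²) = 4.59×10²⁴/(4π×(2.88×10¹¹)²) = 4.40 W m⁻².
Energy balance: absorbed = emitted ⇒ πR²·S(1−A) = 4πR²·σT_eq⁴, so T_eq⁴ = S(1−A)/(4σ).
T_eq = [4.40 × 0.40 / (4 × 5.67×10⁻⁸)]^(1/4) = (7.77×10⁶)^(1/4) = 52.8 K.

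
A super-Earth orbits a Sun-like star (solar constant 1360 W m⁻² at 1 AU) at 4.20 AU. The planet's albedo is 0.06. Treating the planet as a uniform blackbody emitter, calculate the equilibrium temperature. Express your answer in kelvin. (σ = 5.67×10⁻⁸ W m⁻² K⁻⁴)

Flux at 4.20 AU: S = 1360/4.20² = 77.1 W m⁻².
Energy balance: absorbed = emitted ⇒ πR²·S(1−A) = 4πR²·σT_eq⁴, so T_eq⁴ = S(1−A)/(4σ).
T_eq = [77.1 × 0.94 / (4 × 5.67×10⁻⁸)]^(1/4) = (3.20×10⁸)^(1/4) = 134 K.

T_eq ≈ 134 K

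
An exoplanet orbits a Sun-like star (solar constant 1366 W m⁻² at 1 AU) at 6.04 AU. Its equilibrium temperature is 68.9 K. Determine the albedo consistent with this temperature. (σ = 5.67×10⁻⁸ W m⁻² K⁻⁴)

Flux at 6.04 AU: S = 1366/6.04² = 37.4 W m⁻².
From T_eq⁴ = S(1−A)/(4σ): 1−A = 4σT_eq⁴/S.
1−A = 4 × 5.67×10⁻⁸ × (68.9)⁴ / 37.4 = 0.137.

A ≈ 0.86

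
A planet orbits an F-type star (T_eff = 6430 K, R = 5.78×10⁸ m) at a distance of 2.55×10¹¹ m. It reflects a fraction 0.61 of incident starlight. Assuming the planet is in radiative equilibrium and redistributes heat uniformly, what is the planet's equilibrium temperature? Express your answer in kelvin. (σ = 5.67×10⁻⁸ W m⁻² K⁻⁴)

L = 4πR_⋆²σT_⋆⁴ = 4π(5.78×10⁸)² × 5.67×10⁻⁸ × (6430)⁴ = 4.07×10²⁶ W.
S = L/(4πd²) = 498 W m⁻².
Energy balance: absorbed = emitted ⇒ πR²·S(1−A) = 4πR²·σT_eq⁴, so T_eq⁴ = S(1−A)/(4σ).
T_eq = [498 × 0.39 / (4 × 5.67×10⁻⁸)]^(1/4) = (8.56×10⁸)^(1/4) = 171 K.

T_eq ≈ 171 K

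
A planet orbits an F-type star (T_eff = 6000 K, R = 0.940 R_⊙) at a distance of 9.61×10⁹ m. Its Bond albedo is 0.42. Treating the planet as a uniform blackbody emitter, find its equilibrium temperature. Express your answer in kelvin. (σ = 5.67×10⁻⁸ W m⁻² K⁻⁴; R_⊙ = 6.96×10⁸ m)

R_⋆ = 0.940 × 6.96×10⁸ = 6.54×10⁸ m.
L = 4πR_⋆²σT_⋆⁴ = 4π(6.54×10⁸)² × 5.67×10⁻⁸ × (6000)⁴ = 3.95×10²⁶ W.
S = L/(4πd²) = 3.41×10⁵ W m⁻².
Energy balance: absorbed = emitted ⇒ πR²·S(1−A) = 4πR²·σT_eq⁴, so T_eq⁴ = S(1−A)/(4σ).
T_eq = [3.41×10⁵ × 0.58 / (4 × 5.67×10⁻⁸)]^(1/4) = (8.71×10¹¹)^(1/4) = 966 K.

T_eq ≈ 966 K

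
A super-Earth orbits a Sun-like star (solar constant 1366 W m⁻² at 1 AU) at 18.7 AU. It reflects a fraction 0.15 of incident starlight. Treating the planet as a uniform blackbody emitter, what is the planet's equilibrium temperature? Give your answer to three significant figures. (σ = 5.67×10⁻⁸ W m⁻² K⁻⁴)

T_eq ≈ 61.9 K

Flux at 18.7 AU: S = 1366/18.7² = 3.91 W m⁻².
Energy balance: absorbed = emitted ⇒ πR²·S(1−A) = 4πR²·σT_eq⁴, so T_eq⁴ = S(1−A)/(4σ).
T_eq = [3.91 × 0.85 / (4 × 5.67×10⁻⁸)]^(1/4) = (1.46×10⁷)^(1/4) = 61.9 K.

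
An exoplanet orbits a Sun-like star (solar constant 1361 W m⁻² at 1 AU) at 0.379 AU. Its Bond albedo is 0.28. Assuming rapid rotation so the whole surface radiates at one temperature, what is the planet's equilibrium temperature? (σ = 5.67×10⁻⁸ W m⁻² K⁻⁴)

T_eq ≈ 416 K

Flux at 0.379 AU: S = 1361/0.379² = 9480 W m⁻².
Energy balance: absorbed = emitted ⇒ πR²·S(1−A) = 4πR²·σT_eq⁴, so T_eq⁴ = S(1−A)/(4σ).
T_eq = [9480 × 0.72 / (4 × 5.67×10⁻⁸)]^(1/4) = (3.01×10¹⁰)^(1/4) = 416 K.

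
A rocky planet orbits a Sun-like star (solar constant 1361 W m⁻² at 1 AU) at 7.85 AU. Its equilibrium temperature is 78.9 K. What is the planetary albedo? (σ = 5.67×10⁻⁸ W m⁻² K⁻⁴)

Flux at 7.85 AU: S = 1361/7.85² = 22.1 W m⁻².
From T_eq⁴ = S(1−A)/(4σ): 1−A = 4σT_eq⁴/S.
1−A = 4 × 5.67×10⁻⁸ × (78.9)⁴ / 22.1 = 0.398.

A ≈ 0.60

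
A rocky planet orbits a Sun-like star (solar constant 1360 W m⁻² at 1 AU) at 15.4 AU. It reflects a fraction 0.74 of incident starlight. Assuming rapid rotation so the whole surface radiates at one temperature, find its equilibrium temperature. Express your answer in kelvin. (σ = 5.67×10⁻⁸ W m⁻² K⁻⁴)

T_eq ≈ 50.6 K

Flux at 15.4 AU: S = 1360/15.4² = 5.73 W m⁻².
Energy balance: absorbed = emitted ⇒ πR²·S(1−A) = 4πR²·σT_eq⁴, so T_eq⁴ = S(1−A)/(4σ).
T_eq = [5.73 × 0.26 / (4 × 5.67×10⁻⁸)]^(1/4) = (6.57×10⁶)^(1/4) = 50.6 K.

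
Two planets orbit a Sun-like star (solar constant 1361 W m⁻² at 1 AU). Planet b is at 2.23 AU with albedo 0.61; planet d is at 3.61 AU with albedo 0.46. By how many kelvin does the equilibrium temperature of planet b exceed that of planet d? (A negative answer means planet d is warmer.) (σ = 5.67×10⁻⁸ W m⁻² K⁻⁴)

T_eq = [S₀(1−A)/(4σd²)]^(1/4), so T ∝ (1−A)^(1/4) / √d.
T₁ = [1361×0.39/(4×5.67×10⁻⁸×2.23²)]^(1/4) = 147.29 K.
T₂ = [1361×0.54/(4×5.67×10⁻⁸×3.61²)]^(1/4) = 125.57 K.

ΔT ≈ 21.7 K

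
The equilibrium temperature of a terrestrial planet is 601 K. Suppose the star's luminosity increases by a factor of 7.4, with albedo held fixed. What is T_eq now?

T_eq ∝ L^(1/4) · d^(−1/2).
T′ = 601 × 7.4^(1/4) = 991 K.

T_eq ≈ 991 K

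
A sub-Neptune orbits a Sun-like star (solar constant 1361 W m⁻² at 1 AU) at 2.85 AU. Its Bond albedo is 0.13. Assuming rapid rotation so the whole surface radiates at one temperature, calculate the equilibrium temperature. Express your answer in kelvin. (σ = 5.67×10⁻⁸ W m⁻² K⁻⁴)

T_eq ≈ 159 K

Flux at 2.85 AU: S = 1361/2.85² = 168 W m⁻².
Energy balance: absorbed = emitted ⇒ πR²·S(1−A) = 4πR²·σT_eq⁴, so T_eq⁴ = S(1−A)/(4σ).
T_eq = [168 × 0.87 / (4 × 5.67×10⁻⁸)]^(1/4) = (6.43×10⁸)^(1/4) = 159 K.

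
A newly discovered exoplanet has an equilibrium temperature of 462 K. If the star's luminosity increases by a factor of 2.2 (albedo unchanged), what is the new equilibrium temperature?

T_eq ∝ L^(1/4) · d^(−1/2).
T′ = 462 × 2.2^(1/4) = 563 K.

T_eq ≈ 563 K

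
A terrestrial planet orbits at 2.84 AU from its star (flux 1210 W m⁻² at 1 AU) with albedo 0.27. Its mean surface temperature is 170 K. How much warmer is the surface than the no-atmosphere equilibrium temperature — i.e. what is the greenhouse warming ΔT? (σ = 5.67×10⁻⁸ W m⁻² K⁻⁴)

ΔT ≈ 21.8 K

S = 1210/2.84² = 150.0 W m⁻².
T_eq = [S(1−A)/(4σ)]^(1/4) = [150.0×0.73/(4×5.67×10⁻⁸)]^(1/4) = 148.2 K.
ΔT = T_surf − T_eq = 170 − 148.2.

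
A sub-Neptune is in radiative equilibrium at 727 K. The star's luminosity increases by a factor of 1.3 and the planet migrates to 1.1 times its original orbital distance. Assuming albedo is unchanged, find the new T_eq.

T_eq ≈ 740 K

T_eq ∝ L^(1/4) · d^(−1/2).
T′ = 727 × 1.3^(1/4) / 1.1^(1/2) = 740 K.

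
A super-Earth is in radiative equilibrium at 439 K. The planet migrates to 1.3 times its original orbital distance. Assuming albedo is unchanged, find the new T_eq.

T_eq ∝ L^(1/4) · d^(−1/2).
T′ = 439 / 1.3^(1/2) = 385 K.

T_eq ≈ 385 K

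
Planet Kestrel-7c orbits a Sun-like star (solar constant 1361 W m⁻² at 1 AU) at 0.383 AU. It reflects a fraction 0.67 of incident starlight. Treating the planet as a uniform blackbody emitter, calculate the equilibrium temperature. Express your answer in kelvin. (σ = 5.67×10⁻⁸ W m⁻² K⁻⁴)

T_eq ≈ 341 K

Flux at 0.383 AU: S = 1361/0.383² = 9280 W m⁻².
Energy balance: absorbed = emitted ⇒ πR²·S(1−A) = 4πR²·σT_eq⁴, so T_eq⁴ = S(1−A)/(4σ).
T_eq = [9280 × 0.33 / (4 × 5.67×10⁻⁸)]^(1/4) = (1.35×10¹⁰)^(1/4) = 341 K.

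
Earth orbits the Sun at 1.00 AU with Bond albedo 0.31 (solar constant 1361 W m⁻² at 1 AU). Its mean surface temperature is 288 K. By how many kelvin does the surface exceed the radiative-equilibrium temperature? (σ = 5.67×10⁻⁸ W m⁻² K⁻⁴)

ΔT ≈ 34.3 K

S = 1361/1.00² = 1361 W m⁻².
T_eq = [S(1−A)/(4σ)]^(1/4) = [1361×0.69/(4×5.67×10⁻⁸)]^(1/4) = 253.7 K.
ΔT = T_surf − T_eq = 288 − 253.7.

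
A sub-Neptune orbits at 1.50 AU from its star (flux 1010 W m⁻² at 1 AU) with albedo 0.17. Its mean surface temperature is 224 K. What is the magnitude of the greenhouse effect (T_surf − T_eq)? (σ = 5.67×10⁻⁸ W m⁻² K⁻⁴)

ΔT ≈ 22.7 K

S = 1010/1.50² = 448.9 W m⁻².
T_eq = [S(1−A)/(4σ)]^(1/4) = [448.9×0.83/(4×5.67×10⁻⁸)]^(1/4) = 201.3 K.
ΔT = T_surf − T_eq = 224 − 201.3.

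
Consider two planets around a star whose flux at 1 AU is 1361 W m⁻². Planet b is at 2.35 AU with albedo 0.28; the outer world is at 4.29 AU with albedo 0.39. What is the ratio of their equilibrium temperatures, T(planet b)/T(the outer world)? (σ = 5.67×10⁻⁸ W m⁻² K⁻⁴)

T_eq = [S₀(1−A)/(4σd²)]^(1/4), so T ∝ (1−A)^(1/4) / √d.
T₁ = [1361×0.72/(4×5.67×10⁻⁸×2.35²)]^(1/4) = 167.24 K.
T₂ = [1361×0.61/(4×5.67×10⁻⁸×4.29²)]^(1/4) = 118.76 K.

T₁/T₂ ≈ 1.408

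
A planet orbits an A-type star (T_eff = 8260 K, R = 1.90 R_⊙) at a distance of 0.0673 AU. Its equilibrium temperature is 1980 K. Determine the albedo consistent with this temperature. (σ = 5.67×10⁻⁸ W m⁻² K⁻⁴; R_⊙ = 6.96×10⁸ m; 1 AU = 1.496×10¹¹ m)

A ≈ 0.23

R_⋆ = 1.90 × 6.96×10⁸ = 1.32×10⁹ m.
d = 0.0673 AU = 1.01×10¹⁰ m.
L = 4πR_⋆²σT_⋆⁴ = 4π(1.32×10⁹)² × 5.67×10⁻⁸ × (8260)⁴ = 5.80×10²⁷ W.
S = L/(4πd²) = 4.55×10⁶ W m⁻².
From T_eq⁴ = S(1−A)/(4σ): 1−A = 4σT_eq⁴/S.
1−A = 4 × 5.67×10⁻⁸ × (1980)⁴ / 4.55×10⁶ = 0.766.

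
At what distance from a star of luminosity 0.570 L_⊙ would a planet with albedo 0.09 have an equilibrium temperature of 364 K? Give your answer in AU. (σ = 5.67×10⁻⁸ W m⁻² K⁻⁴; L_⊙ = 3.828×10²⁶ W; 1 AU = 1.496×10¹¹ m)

d ≈ 0.421 AU

L = 0.570 × 3.828×10²⁶ = 2.18×10²⁶ W.
From T_eq⁴ = L(1−A)/(16πσd²): d = √[L(1−A)/(16πσT_eq⁴)].
d = √[2.18×10²⁶ × 0.91 / (16π × 5.67×10⁻⁸ × (364)⁴)] = 6.30×10¹⁰ m = 0.421 AU.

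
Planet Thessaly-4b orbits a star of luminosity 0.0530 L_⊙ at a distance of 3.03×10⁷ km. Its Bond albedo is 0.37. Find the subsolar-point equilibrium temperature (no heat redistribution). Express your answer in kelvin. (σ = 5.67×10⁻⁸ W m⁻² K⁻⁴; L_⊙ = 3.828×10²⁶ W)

d = 3.03×10⁷ km = 3.03×10¹⁰ m.
L = 0.0530 × 3.828×10²⁶ = 2.03×10²⁵ W.
Flux: S = L/(4πd²) = 2.03×10²⁵/(4π×(3.03×10¹⁰)²) = 1760 W m⁻².
At the subsolar point the surface absorbs S(1−A) and emits σT⁴ per unit area — no factor of 4, since only the local patch is in balance.
T = [1760 × 0.63 / 5.67×10⁻⁸]^(1/4) = (1.95×10¹⁰)^(1/4) = 374 K.

T_ss ≈ 374 K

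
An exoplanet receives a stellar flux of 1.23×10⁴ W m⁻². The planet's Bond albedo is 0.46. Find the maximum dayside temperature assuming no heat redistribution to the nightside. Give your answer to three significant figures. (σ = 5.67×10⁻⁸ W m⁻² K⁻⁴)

T_ss ≈ 585 K

With no redistribution each surface element balances locally: S(1−A) = σT⁴.
T = [1.23×10⁴ × 0.54 / 5.67×10⁻⁸]^(1/4) = (1.17×10¹¹)^(1/4) = 585 K.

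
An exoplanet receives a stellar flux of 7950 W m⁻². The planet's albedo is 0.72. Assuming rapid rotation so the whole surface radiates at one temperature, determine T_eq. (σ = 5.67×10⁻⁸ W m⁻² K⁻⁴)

T_eq ≈ 315 K

Energy balance: absorbed = emitted ⇒ πR²·S(1−A) = 4πR²·σT_eq⁴, so T_eq⁴ = S(1−A)/(4σ).
T_eq = [7950 × 0.28 / (4 × 5.67×10⁻⁸)]^(1/4) = (9.81×10⁹)^(1/4) = 315 K.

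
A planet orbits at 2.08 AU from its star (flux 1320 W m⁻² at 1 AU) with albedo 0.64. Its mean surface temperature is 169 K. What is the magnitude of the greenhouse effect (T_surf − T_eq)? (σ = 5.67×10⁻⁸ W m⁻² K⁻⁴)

ΔT ≈ 20.7 K

S = 1320/2.08² = 305.1 W m⁻².
T_eq = [S(1−A)/(4σ)]^(1/4) = [305.1×0.36/(4×5.67×10⁻⁸)]^(1/4) = 148.3 K.
ΔT = T_surf − T_eq = 169 − 148.3.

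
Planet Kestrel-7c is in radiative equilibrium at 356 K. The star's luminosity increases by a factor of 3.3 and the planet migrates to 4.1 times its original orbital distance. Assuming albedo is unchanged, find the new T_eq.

T_eq ∝ L^(1/4) · d^(−1/2).
T′ = 356 × 3.3^(1/4) / 4.1^(1/2) = 237 K.

T_eq ≈ 237 K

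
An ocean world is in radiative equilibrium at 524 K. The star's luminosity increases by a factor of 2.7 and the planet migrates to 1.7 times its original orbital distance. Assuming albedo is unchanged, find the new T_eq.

T_eq ∝ L^(1/4) · d^(−1/2).
T′ = 524 × 2.7^(1/4) / 1.7^(1/2) = 515 K.

T_eq ≈ 515 K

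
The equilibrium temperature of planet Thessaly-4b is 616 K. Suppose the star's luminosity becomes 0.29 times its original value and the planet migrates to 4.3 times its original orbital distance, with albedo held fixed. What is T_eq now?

T_eq ≈ 218 K

T_eq ∝ L^(1/4) · d^(−1/2).
T′ = 616 × 0.29^(1/4) / 4.3^(1/2) = 218 K.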